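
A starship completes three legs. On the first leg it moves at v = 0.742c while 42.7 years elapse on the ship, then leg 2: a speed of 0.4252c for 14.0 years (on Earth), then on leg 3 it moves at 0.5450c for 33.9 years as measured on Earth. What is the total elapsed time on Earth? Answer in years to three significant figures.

Δt = 112 years

Leg 1: γ = 1/√(1 − 0.742²) = 1/√0.4494 = 1.492; Δt_1 = 1.492 × 42.7 = 63.69 years.
Leg 2: 14.0 years is already measured on Earth.
Leg 3: 33.9 years is already measured on Earth.
Total: 63.69 + 14.00 + 33.90 years.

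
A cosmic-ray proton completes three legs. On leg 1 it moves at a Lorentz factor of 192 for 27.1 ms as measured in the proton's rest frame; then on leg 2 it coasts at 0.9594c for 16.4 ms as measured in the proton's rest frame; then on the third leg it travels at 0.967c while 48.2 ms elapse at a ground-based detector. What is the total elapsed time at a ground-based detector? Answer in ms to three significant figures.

Leg 1: γ = 192; Δt_1 = 192.0 × 27.1 = 5203 ms.
Leg 2: γ = 1/√(1 − 0.9594²) = 1/√0.07955 = 3.545; Δt_2 = 3.545 × 16.4 = 58.15 ms.
Leg 3: 48.2 ms is already measured at a ground-based detector.
Total: 5203 + 58.15 + 48.20 ms.

Δt = 5310 ms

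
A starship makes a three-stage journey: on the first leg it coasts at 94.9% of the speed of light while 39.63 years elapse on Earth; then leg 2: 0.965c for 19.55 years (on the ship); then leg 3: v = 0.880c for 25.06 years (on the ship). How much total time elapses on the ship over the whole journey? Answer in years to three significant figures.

Leg 1: β = 0.949; γ = 1/√(1 − 0.949²) = 1/√0.09940 = 3.172; τ_1 = 39.63/3.172 = 12.49 years.
Leg 2: 19.55 years is already measured on the ship.
Leg 3: 25.06 years is already measured on the ship.
Total: 12.49 + 19.55 + 25.06 years.

τ = 57.1 years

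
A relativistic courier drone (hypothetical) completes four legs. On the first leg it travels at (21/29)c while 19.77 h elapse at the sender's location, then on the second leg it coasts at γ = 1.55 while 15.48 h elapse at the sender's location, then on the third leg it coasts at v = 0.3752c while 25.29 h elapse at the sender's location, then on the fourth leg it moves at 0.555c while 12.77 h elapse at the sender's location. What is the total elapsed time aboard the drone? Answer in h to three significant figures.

Leg 1: γ = 1/√(1 − (21/29)²) = 29/20 = 1.450; τ_1 = 19.77/1.450 = 13.63 h.
Leg 2: γ = 1.55; τ_2 = 15.48/1.550 = 9.987 h.
Leg 3: γ = 1/√(1 − 0.3752²) = 1/√0.8592 = 1.079; τ_3 = 25.29/1.079 = 23.44 h.
Leg 4: γ = 1/√(1 − 0.555²) = 1/√0.6920 = 1.202; τ_4 = 12.77/1.202 = 10.62 h.
Total: 13.63 + 9.987 + 23.44 + 10.62 h.

τ = 57.7 h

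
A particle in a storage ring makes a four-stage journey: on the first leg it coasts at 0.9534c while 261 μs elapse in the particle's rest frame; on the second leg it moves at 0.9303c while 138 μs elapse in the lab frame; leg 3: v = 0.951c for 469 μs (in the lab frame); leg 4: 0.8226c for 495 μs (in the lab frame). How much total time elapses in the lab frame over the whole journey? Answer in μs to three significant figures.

Leg 1: γ = 1/√(1 − 0.9534²) = 1/√0.09103 = 3.314; Δt_1 = 3.314 × 261 = 865.1 μs.
Leg 2: 138 μs is already measured in the lab frame.
Leg 3: 469 μs is already measured in the lab frame.
Leg 4: 495 μs is already measured in the lab frame.
Total: 865.1 + 138.0 + 469.0 + 495.0 μs.

Δt = 1970 μs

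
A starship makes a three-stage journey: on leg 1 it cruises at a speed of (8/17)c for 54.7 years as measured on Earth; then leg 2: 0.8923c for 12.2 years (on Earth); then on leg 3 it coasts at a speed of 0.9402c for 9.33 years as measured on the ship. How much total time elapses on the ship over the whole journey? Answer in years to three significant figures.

Leg 1: γ = 1/√(1 − (8/17)²) = 17/15 ≈ 1.133; τ_1 = 54.7/1.133 = 48.26 years.
Leg 2: γ = 1/√(1 − 0.8923²) = 1/√0.2038 = 2.215; τ_2 = 12.2/2.215 = 5.508 years.
Leg 3: 9.33 years is already measured on the ship.
Total: 48.26 + 5.508 + 9.330 years.

τ = 63.1 years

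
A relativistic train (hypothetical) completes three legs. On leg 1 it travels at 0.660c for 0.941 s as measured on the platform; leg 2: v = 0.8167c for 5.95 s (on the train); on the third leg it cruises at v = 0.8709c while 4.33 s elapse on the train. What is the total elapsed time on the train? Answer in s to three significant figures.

τ = 11.0 s

Leg 1: γ = 1/√(1 − 0.660²) = 1/√0.5644 = 1.331; τ_1 = 0.941/1.331 = 0.7069 s.
Leg 2: 5.95 s is already measured on the train.
Leg 3: 4.33 s is already measured on the train.
Total: 0.7069 + 5.950 + 4.330 s.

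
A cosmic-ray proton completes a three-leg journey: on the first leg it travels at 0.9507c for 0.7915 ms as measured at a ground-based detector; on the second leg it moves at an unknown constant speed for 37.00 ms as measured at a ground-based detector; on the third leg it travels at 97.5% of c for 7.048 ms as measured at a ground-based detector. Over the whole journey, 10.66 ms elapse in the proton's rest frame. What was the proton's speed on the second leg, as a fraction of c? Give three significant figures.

Leg 1: γ = 1/√(1 − 0.9507²) = 1/√0.09617 = 3.225; τ_1 = 0.7915/3.225 = 0.2455 ms.
Leg 2: speed unknown; τ_2 = 37.00/γ_2.
Leg 3: β = 0.975; γ = 1/√(1 − 0.975²) = 1/√0.04938 = 4.500; τ_3 = 7.048/4.500 = 1.566 ms.
Total proper time: 0.2455 + τ_2 + 1.566 = 10.66, so τ_2 = 10.66 − 1.812 = 8.848 ms.
γ_2 = 37.00/8.848 = 4.182; β = √(1 − 1/γ²) = √0.9428.

β = 0.971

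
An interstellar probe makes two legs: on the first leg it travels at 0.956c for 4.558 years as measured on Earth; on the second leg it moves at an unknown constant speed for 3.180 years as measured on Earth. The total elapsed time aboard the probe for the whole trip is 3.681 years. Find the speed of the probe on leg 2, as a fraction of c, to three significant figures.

Leg 1: γ = 1/√(1 − 0.956²) = 1/√0.08606 = 3.409; τ_1 = 4.558/3.409 = 1.337 years.
Leg 2: speed unknown; τ_2 = 3.180/γ_2.
Total proper time: 1.337 + τ_2 = 3.681, so τ_2 = 3.681 − 1.337 = 2.344 years.
γ_2 = 3.180/2.344 = 1.357; β = √(1 − 1/γ²) = √0.4568.

β = 0.676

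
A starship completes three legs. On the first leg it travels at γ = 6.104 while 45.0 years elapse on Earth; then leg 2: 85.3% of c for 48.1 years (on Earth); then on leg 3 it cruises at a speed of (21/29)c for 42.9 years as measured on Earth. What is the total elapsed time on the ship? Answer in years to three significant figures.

Leg 1: γ = 6.104; τ_1 = 45.0/6.104 = 7.372 years.
Leg 2: β = 0.853; γ = 1/√(1 − 0.853²) = 1/√0.2724 = 1.916; τ_2 = 48.1/1.916 = 25.10 years.
Leg 3: γ = 1/√(1 − (21/29)²) = 29/20 = 1.450; τ_3 = 42.9/1.450 = 29.59 years.
Total: 7.372 + 25.10 + 29.59 years.

τ = 62.1 years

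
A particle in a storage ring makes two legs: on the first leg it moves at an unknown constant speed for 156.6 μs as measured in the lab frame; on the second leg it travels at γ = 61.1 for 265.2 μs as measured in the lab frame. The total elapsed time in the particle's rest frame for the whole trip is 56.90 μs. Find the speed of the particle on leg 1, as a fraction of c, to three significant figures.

Leg 1: speed unknown; τ_1 = 156.6/γ_1.
Leg 2: γ = 61.1; τ_2 = 265.2/61.10 = 4.340 μs.
Total proper time: τ_1 + 4.340 = 56.90, so τ_1 = 56.90 − 4.340 = 52.56 μs.
γ_1 = 156.6/52.56 = 2.979; β = √(1 − 1/γ²) = √0.8874.

β = 0.942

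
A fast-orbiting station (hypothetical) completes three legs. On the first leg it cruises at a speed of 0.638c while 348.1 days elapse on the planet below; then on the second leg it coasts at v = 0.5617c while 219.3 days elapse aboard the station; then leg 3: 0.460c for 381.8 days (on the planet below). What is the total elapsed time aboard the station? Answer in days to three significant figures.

Leg 1: γ = 1/√(1 − 0.638²) = 1/√0.5930 = 1.299; τ_1 = 348.1/1.299 = 268.0 days.
Leg 2: 219.3 days is already measured aboard the station.
Leg 3: γ = 1/√(1 − 0.460²) = 1/√0.7884 = 1.126; τ_3 = 381.8/1.126 = 339.0 days.
Total: 268.0 + 219.3 + 339.0 days.

τ = 826 days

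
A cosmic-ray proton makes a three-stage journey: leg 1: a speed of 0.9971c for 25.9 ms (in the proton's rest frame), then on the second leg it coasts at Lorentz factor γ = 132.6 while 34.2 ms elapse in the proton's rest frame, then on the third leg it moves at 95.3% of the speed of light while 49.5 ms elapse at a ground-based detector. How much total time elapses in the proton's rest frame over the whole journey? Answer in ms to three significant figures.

Leg 1: 25.9 ms is already measured in the proton's rest frame.
Leg 2: 34.2 ms is already measured in the proton's rest frame.
Leg 3: β = 0.953; γ = 1/√(1 − 0.953²) = 1/√0.09179 = 3.301; τ_3 = 49.5/3.301 = 15.00 ms.
Total: 25.90 + 34.20 + 15.00 ms.

τ = 75.1 ms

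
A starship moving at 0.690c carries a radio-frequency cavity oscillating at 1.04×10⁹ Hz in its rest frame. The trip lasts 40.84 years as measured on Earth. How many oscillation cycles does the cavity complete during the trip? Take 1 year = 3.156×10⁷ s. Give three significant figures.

γ = 1/√(1 − 0.690²) = 1/√0.5239 = 1.382
The oscillator's own cycle count is N = f × τ where τ is the proper time on the ship. τ = Δt/γ = 40.84/1.382 = 29.56 years = 9.329×10⁸ s.
N = 1.04×10⁹ × 9.329×10⁸ = 9.702×10¹⁷.

N = 9.70×10¹⁷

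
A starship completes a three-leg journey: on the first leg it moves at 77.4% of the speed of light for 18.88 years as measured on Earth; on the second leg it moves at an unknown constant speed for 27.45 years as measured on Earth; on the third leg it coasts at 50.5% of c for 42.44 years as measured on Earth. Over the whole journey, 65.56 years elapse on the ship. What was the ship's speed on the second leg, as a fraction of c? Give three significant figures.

β = 0.786

Leg 1: β = 0.774; γ = 1/√(1 − 0.774²) = 1/√0.4009 = 1.579; τ_1 = 18.88/1.579 = 11.95 years.
Leg 2: speed unknown; τ_2 = 27.45/γ_2.
Leg 3: β = 0.505; γ = 1/√(1 − 0.505²) = 1/√0.7450 = 1.159; τ_3 = 42.44/1.159 = 36.63 years.
Total proper time: 11.95 + τ_2 + 36.63 = 65.56, so τ_2 = 65.56 − 48.59 = 16.97 years.
γ_2 = 27.45/16.97 = 1.617; β = √(1 − 1/γ²) = √0.6176.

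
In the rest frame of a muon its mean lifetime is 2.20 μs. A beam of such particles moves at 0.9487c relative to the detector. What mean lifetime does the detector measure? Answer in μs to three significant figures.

Δt = 6.96 μs

γ = 1/√(1 − 0.9487²) = 1/√0.09997 = 3.163
The rest-frame lifetime is the proper time; the lab measures the dilated interval Δt = γτ₀ = 3.163 × 2.20 μs.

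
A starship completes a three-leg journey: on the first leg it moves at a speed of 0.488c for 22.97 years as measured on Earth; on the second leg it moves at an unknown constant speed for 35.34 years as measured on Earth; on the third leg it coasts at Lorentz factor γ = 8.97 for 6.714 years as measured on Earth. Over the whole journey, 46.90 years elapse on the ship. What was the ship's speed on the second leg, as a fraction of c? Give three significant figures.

β = 0.674

Leg 1: γ = 1/√(1 − 0.488²) = 1/√0.7619 = 1.146; τ_1 = 22.97/1.146 = 20.05 years.
Leg 2: speed unknown; τ_2 = 35.34/γ_2.
Leg 3: γ = 8.97; τ_3 = 6.714/8.970 = 0.7485 years.
Total proper time: 20.05 + τ_2 + 0.7485 = 46.90, so τ_2 = 46.90 − 20.80 = 26.10 years.
γ_2 = 35.34/26.10 = 1.354; β = √(1 − 1/γ²) = √0.4545.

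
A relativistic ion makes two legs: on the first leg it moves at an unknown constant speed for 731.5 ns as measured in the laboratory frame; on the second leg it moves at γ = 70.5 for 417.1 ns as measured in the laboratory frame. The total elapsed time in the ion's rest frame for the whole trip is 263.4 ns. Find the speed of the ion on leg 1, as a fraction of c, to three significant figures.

β = 0.936

Leg 1: speed unknown; τ_1 = 731.5/γ_1.
Leg 2: γ = 70.5; τ_2 = 417.1/70.50 = 5.916 ns.
Total proper time: τ_1 + 5.916 = 263.4, so τ_1 = 263.4 − 5.916 = 257.5 ns.
γ_1 = 731.5/257.5 = 2.841; β = √(1 − 1/γ²) = √0.8761.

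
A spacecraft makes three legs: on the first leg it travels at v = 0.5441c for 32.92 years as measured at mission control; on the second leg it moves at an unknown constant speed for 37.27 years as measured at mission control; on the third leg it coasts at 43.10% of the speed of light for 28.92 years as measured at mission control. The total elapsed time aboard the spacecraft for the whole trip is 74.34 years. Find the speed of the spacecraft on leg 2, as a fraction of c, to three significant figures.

Leg 1: γ = 1/√(1 − 0.5441²) = 1/√0.7040 = 1.192; τ_1 = 32.92/1.192 = 27.62 years.
Leg 2: speed unknown; τ_2 = 37.27/γ_2.
Leg 3: β = 0.4310; γ = 1/√(1 − 0.4310²) = 1/√0.8142 = 1.108; τ_3 = 28.92/1.108 = 26.10 years.
Total proper time: 27.62 + τ_2 + 26.10 = 74.34, so τ_2 = 74.34 − 53.72 = 20.62 years.
γ_2 = 37.27/20.62 = 1.807; β = √(1 − 1/γ²) = √0.6938.

β = 0.833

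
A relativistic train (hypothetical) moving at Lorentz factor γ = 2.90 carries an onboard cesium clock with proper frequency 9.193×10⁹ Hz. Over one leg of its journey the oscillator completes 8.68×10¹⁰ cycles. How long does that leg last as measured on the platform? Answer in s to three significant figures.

Δt = 27.4 s

γ = 2.90
Proper time for N cycles: τ = N/f = 8.68×10¹⁰/(9.193×10⁹) = 9.442×10⁰ s = 9.442 s.
Lab-frame duration Δt = γτ = 2.900 × 9.442 = 27.38 s.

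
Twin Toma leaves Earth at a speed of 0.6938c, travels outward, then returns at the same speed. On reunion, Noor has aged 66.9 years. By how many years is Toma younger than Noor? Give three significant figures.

γ = 1/√(1 − 0.6938²) = 1/√0.5186 = 1.389
Toma's elapsed proper time: τ = 66.9/1.389 = 48.18 years.
Age gap = Δt − τ = 66.9 − 48.18 years.

Δt − τ = 18.7 years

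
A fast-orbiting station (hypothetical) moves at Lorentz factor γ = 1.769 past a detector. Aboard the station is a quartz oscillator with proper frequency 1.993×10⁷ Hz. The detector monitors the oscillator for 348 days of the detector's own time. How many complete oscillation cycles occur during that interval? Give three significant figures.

γ = 1.769
During 348 days of lab time, the oscillator's proper time advances by τ = Δt/γ = 348/1.769 = 196.7 days = 1.700×10⁷ s.
N = f × τ = 1.993×10⁷ × 1.700×10⁷ = 3.387×10¹⁴.

N = 3.39×10¹⁴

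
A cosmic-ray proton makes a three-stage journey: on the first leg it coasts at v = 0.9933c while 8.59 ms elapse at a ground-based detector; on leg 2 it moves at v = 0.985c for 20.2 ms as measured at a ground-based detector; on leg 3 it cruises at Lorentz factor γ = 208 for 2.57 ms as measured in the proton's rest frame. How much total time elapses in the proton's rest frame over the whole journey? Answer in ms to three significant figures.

Leg 1: γ = 1/√(1 − 0.9933²) = 1/√0.01336 = 8.653; τ_1 = 8.59/8.653 = 0.9927 ms.
Leg 2: γ = 1/√(1 − 0.985²) = 1/√0.02977 = 5.795; τ_2 = 20.2/5.795 = 3.486 ms.
Leg 3: 2.57 ms is already measured in the proton's rest frame.
Total: 0.9927 + 3.486 + 2.570 ms.

τ = 7.05 ms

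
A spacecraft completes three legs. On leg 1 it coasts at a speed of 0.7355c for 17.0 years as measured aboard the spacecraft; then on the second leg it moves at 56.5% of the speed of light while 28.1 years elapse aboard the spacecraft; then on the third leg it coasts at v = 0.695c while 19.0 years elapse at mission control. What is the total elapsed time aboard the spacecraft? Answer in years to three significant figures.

Leg 1: 17.0 years is already measured aboard the spacecraft.
Leg 2: 28.1 years is already measured aboard the spacecraft.
Leg 3: γ = 1/√(1 − 0.695²) = 1/√0.5170 = 1.391; τ_3 = 19.0/1.391 = 13.66 years.
Total: 17.00 + 28.10 + 13.66 years.

τ = 58.8 years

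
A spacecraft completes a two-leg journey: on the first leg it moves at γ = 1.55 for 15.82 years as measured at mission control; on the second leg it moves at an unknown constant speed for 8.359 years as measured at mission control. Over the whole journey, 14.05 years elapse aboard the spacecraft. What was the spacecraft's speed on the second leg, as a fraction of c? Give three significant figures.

β = 0.888

Leg 1: γ = 1.55; τ_1 = 15.82/1.550 = 10.21 years.
Leg 2: speed unknown; τ_2 = 8.359/γ_2.
Total proper time: 10.21 + τ_2 = 14.05, so τ_2 = 14.05 − 10.21 = 3.844 years.
γ_2 = 8.359/3.844 = 2.175; β = √(1 − 1/γ²) = √0.7886.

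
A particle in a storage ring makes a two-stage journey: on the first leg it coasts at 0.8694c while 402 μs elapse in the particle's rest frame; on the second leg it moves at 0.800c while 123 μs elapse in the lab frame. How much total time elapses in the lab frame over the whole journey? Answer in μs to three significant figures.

Leg 1: γ = 1/√(1 − 0.8694²) = 1/√0.2441 = 2.024; Δt_1 = 2.024 × 402 = 813.6 μs.
Leg 2: 123 μs is already measured in the lab frame.
Total: 813.6 + 123.0 μs.

Δt = 937 μs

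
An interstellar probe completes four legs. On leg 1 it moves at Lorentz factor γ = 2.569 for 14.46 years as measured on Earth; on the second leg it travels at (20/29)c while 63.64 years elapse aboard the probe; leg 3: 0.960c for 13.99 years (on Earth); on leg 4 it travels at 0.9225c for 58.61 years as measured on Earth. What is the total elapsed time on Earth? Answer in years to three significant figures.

Δt = 175 years

Leg 1: 14.46 years is already measured on Earth.
Leg 2: γ = 1/√(1 − (20/29)²) = 29/21 ≈ 1.381; Δt_2 = 1.381 × 63.64 = 87.88 years.
Leg 3: 13.99 years is already measured on Earth.
Leg 4: 58.61 years is already measured on Earth.
Total: 14.46 + 87.88 + 13.99 + 58.61 years.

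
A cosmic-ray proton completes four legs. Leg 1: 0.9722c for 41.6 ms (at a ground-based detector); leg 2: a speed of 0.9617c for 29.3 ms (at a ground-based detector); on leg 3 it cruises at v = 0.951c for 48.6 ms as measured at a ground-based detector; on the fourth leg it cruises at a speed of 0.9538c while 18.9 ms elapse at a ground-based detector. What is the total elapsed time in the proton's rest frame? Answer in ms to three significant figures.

τ = 38.5 ms

Leg 1: γ = 1/√(1 − 0.9722²) = 1/√0.05483 = 4.271; τ_1 = 41.6/4.271 = 9.741 ms.
Leg 2: γ = 1/√(1 − 0.9617²) = 1/√0.07513 = 3.648; τ_2 = 29.3/3.648 = 8.031 ms.
Leg 3: γ = 1/√(1 − 0.951²) = 1/√0.09560 = 3.234; τ_3 = 48.6/3.234 = 15.03 ms.
Leg 4: γ = 1/√(1 − 0.9538²) = 1/√0.09027 = 3.328; τ_4 = 18.9/3.328 = 5.678 ms.
Total: 9.741 + 8.031 + 15.03 + 5.678 ms.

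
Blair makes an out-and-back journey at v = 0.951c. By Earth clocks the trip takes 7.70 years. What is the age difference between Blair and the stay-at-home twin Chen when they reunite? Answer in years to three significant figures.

γ = 1/√(1 − 0.951²) = 1/√0.09560 = 3.234
Blair's elapsed proper time: τ = 7.70/3.234 = 2.381 years.
Age gap = Δt − τ = 7.70 − 2.381 years.

Δt − τ = 5.32 years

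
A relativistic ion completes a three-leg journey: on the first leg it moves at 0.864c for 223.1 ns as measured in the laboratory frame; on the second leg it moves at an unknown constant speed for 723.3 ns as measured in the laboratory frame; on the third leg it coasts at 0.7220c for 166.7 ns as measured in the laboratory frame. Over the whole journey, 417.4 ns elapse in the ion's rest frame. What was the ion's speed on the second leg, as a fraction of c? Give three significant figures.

β = 0.965

Leg 1: γ = 1/√(1 − 0.864²) = 1/√0.2535 = 1.986; τ_1 = 223.1/1.986 = 112.3 ns.
Leg 2: speed unknown; τ_2 = 723.3/γ_2.
Leg 3: γ = 1/√(1 − 0.7220²) = 1/√0.4787 = 1.445; τ_3 = 166.7/1.445 = 115.3 ns.
Total proper time: 112.3 + τ_2 + 115.3 = 417.4, so τ_2 = 417.4 − 227.7 = 189.7 ns.
γ_2 = 723.3/189.7 = 3.812; β = √(1 − 1/γ²) = √0.9312.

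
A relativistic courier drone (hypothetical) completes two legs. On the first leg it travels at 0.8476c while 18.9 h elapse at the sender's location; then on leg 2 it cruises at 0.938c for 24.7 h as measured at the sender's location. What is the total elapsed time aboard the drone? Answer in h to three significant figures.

Leg 1: γ = 1/√(1 − 0.8476²) = 1/√0.2816 = 1.885; τ_1 = 18.9/1.885 = 10.03 h.
Leg 2: γ = 1/√(1 − 0.938²) = 1/√0.1202 = 2.885; τ_2 = 24.7/2.885 = 8.562 h.
Total: 10.03 + 8.562 h.

τ = 18.6 h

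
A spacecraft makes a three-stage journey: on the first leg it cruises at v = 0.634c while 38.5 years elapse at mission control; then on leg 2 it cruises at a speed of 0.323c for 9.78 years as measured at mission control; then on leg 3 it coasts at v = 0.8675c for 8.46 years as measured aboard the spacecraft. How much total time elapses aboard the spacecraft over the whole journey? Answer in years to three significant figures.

Leg 1: γ = 1/√(1 − 0.634²) = 1/√0.5980 = 1.293; τ_1 = 38.5/1.293 = 29.77 years.
Leg 2: γ = 1/√(1 − 0.323²) = 1/√0.8957 = 1.057; τ_2 = 9.78/1.057 = 9.256 years.
Leg 3: 8.46 years is already measured aboard the spacecraft.
Total: 29.77 + 9.256 + 8.460 years.

τ = 47.5 years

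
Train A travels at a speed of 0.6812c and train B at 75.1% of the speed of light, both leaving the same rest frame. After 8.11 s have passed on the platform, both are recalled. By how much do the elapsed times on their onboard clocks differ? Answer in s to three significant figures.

|τ_A − τ_B| = 0.582 s

A: γ = 1/√(1 − 0.6812²) = 1/√0.5360 = 1.366; τ_A = 8.11/1.366 = 5.937 s.
B: β = 0.751; γ = 1/√(1 − 0.751²) = 1/√0.4360 = 1.514; τ_B = 8.11/1.514 = 5.355 s.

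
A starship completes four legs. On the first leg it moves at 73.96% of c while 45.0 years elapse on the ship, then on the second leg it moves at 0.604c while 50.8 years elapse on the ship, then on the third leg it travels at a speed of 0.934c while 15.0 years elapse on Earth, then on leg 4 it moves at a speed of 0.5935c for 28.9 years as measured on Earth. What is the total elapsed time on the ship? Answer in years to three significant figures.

τ = 124 years

Leg 1: 45.0 years is already measured on the ship.
Leg 2: 50.8 years is already measured on the ship.
Leg 3: γ = 1/√(1 − 0.934²) = 1/√0.1276 = 2.799; τ_3 = 15.0/2.799 = 5.359 years.
Leg 4: γ = 1/√(1 − 0.5935²) = 1/√0.6478 = 1.242; τ_4 = 28.9/1.242 = 23.26 years.
Total: 45.00 + 50.80 + 5.359 + 23.26 years.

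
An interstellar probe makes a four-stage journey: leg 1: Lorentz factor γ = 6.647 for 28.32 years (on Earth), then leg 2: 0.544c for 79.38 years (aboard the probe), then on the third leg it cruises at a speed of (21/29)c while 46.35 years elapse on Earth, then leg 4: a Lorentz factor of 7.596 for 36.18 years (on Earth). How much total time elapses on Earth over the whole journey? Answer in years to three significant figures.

Leg 1: 28.32 years is already measured on Earth.
Leg 2: γ = 1/√(1 − 0.544²) = 1/√0.7041 = 1.192; Δt_2 = 1.192 × 79.38 = 94.60 years.
Leg 3: 46.35 years is already measured on Earth.
Leg 4: 36.18 years is already measured on Earth.
Total: 28.32 + 94.60 + 46.35 + 36.18 years.

Δt = 205 years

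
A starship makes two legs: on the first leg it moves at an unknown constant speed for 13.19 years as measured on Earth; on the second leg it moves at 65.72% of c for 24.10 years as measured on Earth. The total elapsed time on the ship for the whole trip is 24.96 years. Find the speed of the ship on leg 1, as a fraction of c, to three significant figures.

Leg 1: speed unknown; τ_1 = 13.19/γ_1.
Leg 2: β = 0.6572; γ = 1/√(1 − 0.6572²) = 1/√0.5681 = 1.327; τ_2 = 24.10/1.327 = 18.16 years.
Total proper time: τ_1 + 18.16 = 24.96, so τ_1 = 24.96 − 18.16 = 6.795 years.
γ_1 = 13.19/6.795 = 1.941; β = √(1 − 1/γ²) = √0.7346.

β = 0.857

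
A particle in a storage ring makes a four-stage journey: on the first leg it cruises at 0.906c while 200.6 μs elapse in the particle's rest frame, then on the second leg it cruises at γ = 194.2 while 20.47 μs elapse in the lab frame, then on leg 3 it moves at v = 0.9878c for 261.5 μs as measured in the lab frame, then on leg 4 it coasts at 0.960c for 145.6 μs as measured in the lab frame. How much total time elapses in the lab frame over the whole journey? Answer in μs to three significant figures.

Δt = 901 μs

Leg 1: γ = 1/√(1 − 0.906²) = 1/√0.1792 = 2.363; Δt_1 = 2.363 × 200.6 = 473.9 μs.
Leg 2: 20.47 μs is already measured in the lab frame.
Leg 3: 261.5 μs is already measured in the lab frame.
Leg 4: 145.6 μs is already measured in the lab frame.
Total: 473.9 + 20.47 + 261.5 + 145.6 μs.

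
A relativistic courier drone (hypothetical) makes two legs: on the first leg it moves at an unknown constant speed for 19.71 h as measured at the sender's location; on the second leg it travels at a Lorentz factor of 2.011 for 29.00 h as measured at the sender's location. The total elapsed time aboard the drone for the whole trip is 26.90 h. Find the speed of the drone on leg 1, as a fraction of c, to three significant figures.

β = 0.774

Leg 1: speed unknown; τ_1 = 19.71/γ_1.
Leg 2: γ = 2.011; τ_2 = 29.00/2.011 = 14.42 h.
Total proper time: τ_1 + 14.42 = 26.90, so τ_1 = 26.90 − 14.42 = 12.48 h.
γ_1 = 19.71/12.48 = 1.579; β = √(1 − 1/γ²) = √0.5991.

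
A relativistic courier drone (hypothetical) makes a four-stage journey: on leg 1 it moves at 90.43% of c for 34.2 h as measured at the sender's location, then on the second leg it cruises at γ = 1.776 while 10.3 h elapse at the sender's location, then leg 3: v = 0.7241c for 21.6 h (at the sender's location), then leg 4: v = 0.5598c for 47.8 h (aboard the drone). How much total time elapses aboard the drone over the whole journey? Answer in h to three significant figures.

τ = 83.1 h

Leg 1: β = 0.9043; γ = 1/√(1 − 0.9043²) = 1/√0.1822 = 2.342; τ_1 = 34.2/2.342 = 14.60 h.
Leg 2: γ = 1.776; τ_2 = 10.3/1.776 = 5.800 h.
Leg 3: γ = 1/√(1 − 0.7241²) = 1/√0.4757 = 1.450; τ_3 = 21.6/1.450 = 14.90 h.
Leg 4: 47.8 h is already measured aboard the drone.
Total: 14.60 + 5.800 + 14.90 + 47.80 h.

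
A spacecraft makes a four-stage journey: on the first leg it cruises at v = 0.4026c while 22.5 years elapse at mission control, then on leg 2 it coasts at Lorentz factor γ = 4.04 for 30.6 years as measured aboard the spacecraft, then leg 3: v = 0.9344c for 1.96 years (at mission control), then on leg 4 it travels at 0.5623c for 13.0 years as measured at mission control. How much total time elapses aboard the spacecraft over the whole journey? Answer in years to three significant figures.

Leg 1: γ = 1/√(1 − 0.4026²) = 1/√0.8379 = 1.092; τ_1 = 22.5/1.092 = 20.60 years.
Leg 2: 30.6 years is already measured aboard the spacecraft.
Leg 3: γ = 1/√(1 − 0.9344²) = 1/√0.1269 = 2.807; τ_3 = 1.96/2.807 = 0.6982 years.
Leg 4: γ = 1/√(1 − 0.5623²) = 1/√0.6838 = 1.209; τ_4 = 13.0/1.209 = 10.75 years.
Total: 20.60 + 30.60 + 0.6982 + 10.75 years.

τ = 62.6 years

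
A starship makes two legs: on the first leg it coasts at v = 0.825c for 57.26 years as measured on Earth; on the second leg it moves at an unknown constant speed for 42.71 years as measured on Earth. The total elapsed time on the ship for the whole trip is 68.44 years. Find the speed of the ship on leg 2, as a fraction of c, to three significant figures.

Leg 1: γ = 1/√(1 − 0.825²) = 1/√0.3194 = 1.769; τ_1 = 57.26/1.769 = 32.36 years.
Leg 2: speed unknown; τ_2 = 42.71/γ_2.
Total proper time: 32.36 + τ_2 = 68.44, so τ_2 = 68.44 − 32.36 = 36.08 years.
γ_2 = 42.71/36.08 = 1.184; β = √(1 − 1/γ²) = √0.2863.

β = 0.535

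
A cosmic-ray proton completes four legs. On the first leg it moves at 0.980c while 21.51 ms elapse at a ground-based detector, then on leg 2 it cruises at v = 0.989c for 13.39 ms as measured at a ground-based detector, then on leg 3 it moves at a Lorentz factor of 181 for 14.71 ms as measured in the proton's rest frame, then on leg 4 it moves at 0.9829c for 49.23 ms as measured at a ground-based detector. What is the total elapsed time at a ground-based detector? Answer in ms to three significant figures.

Leg 1: 21.51 ms is already measured at a ground-based detector.
Leg 2: 13.39 ms is already measured at a ground-based detector.
Leg 3: γ = 181; Δt_3 = 181.0 × 14.71 = 2663 ms.
Leg 4: 49.23 ms is already measured at a ground-based detector.
Total: 21.51 + 13.39 + 2663 + 49.23 ms.

Δt = 2750 ms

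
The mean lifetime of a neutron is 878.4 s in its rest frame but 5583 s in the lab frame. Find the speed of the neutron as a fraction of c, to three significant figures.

β = 0.988

γ = Δt/τ₀ = 5583/878.4 = 6.356
β = √(1 − 1/γ²) = √(1 − 0.02475) = √0.9752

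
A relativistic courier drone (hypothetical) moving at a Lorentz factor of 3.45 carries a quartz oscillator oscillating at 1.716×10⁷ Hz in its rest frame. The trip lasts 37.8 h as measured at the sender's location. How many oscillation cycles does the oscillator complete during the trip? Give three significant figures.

γ = 3.45
The oscillator's own cycle count is N = f × τ where τ is the proper time aboard the drone. τ = Δt/γ = 37.8/3.450 = 10.96 h = 3.944×10⁴ s.
N = 1.716×10⁷ × 3.944×10⁴ = 6.769×10¹¹.

N = 6.77×10¹¹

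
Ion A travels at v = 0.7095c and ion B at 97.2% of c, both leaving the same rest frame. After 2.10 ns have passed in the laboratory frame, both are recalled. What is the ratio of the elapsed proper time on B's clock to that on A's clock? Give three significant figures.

A: γ = 1/√(1 − 0.7095²) = 1/√0.4966 = 1.419. B: β = 0.972; γ = 1/√(1 − 0.972²) = 1/√0.05522 = 4.256.
τ_A/τ_B = γ_B/γ_A = 4.256/1.419 = 2.999, so τ_B/τ_A = 0.3334.

τ_B/τ_A = 0.333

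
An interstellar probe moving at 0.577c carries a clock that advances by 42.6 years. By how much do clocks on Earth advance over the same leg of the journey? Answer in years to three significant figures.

γ = 1/√(1 − 0.577²) = 1/√0.6671 = 1.224
The interval measured aboard the probe is the proper time (both events occur at the same place in that frame); the lab-frame interval is Δt = γτ = 1.224 × 42.6 years.

Δt = 52.2 years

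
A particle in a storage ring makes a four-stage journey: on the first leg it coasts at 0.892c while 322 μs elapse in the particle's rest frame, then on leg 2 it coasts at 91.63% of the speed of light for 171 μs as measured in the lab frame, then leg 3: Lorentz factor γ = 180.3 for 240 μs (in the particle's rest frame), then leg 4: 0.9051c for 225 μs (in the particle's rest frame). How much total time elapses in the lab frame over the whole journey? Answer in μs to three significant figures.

Leg 1: γ = 1/√(1 − 0.892²) = 1/√0.2043 = 2.212; Δt_1 = 2.212 × 322 = 712.3 μs.
Leg 2: 171 μs is already measured in the lab frame.
Leg 3: γ = 180.3; Δt_3 = 180.3 × 240 = 4.327×10⁴ μs.
Leg 4: γ = 1/√(1 − 0.9051²) = 1/√0.1808 = 2.352; Δt_4 = 2.352 × 225 = 529.2 μs.
Total: 712.3 + 171.0 + 4.327×10⁴ + 529.2 μs.

Δt = 4.47×10⁴ μs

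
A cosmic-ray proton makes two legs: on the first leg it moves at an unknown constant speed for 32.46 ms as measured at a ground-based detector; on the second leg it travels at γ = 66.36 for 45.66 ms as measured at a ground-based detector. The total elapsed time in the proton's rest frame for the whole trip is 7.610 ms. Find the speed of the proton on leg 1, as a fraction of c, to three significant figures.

β = 0.977

Leg 1: speed unknown; τ_1 = 32.46/γ_1.
Leg 2: γ = 66.36; τ_2 = 45.66/66.36 = 0.6881 ms.
Total proper time: τ_1 + 0.6881 = 7.610, so τ_1 = 7.610 − 0.6881 = 6.922 ms.
γ_1 = 32.46/6.922 = 4.689; β = √(1 − 1/γ²) = √0.9545.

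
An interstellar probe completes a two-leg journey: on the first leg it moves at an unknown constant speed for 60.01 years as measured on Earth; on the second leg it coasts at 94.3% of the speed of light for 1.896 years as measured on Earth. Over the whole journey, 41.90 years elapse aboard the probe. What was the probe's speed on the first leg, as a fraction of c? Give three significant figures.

Leg 1: speed unknown; τ_1 = 60.01/γ_1.
Leg 2: β = 0.943; γ = 1/√(1 − 0.943²) = 1/√0.1108 = 3.005; τ_2 = 1.896/3.005 = 0.6310 years.
Total proper time: τ_1 + 0.6310 = 41.90, so τ_1 = 41.90 − 0.6310 = 41.27 years.
γ_1 = 60.01/41.27 = 1.454; β = √(1 − 1/γ²) = √0.5271.

β = 0.726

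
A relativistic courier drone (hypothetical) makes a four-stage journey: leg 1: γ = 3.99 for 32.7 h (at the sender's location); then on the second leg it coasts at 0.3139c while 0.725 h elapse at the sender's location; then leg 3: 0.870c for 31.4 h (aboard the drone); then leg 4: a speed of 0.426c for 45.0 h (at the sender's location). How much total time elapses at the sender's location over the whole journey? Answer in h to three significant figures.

Δt = 142 h

Leg 1: 32.7 h is already measured at the sender's location.
Leg 2: 0.725 h is already measured at the sender's location.
Leg 3: γ = 1/√(1 − 0.870²) = 1/√0.2431 = 2.028; Δt_3 = 2.028 × 31.4 = 63.69 h.
Leg 4: 45.0 h is already measured at the sender's location.
Total: 32.70 + 0.7250 + 63.69 + 45.00 h.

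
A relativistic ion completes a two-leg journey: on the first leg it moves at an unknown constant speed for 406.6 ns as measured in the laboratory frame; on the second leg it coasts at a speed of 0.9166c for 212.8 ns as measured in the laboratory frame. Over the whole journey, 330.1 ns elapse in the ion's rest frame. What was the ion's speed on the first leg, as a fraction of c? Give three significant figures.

β = 0.798

Leg 1: speed unknown; τ_1 = 406.6/γ_1.
Leg 2: γ = 1/√(1 − 0.9166²) = 1/√0.1598 = 2.501; τ_2 = 212.8/2.501 = 85.08 ns.
Total proper time: τ_1 + 85.08 = 330.1, so τ_1 = 330.1 − 85.08 = 245.0 ns.
γ_1 = 406.6/245.0 = 1.659; β = √(1 − 1/γ²) = √0.6369.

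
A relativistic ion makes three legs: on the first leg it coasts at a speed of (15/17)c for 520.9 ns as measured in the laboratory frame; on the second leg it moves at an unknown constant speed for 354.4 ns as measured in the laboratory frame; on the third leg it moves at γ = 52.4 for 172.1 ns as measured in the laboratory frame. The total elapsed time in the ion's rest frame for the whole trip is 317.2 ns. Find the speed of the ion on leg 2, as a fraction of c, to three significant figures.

Leg 1: γ = 1/√(1 − (15/17)²) = 17/8 = 2.125; τ_1 = 520.9/2.125 = 245.1 ns.
Leg 2: speed unknown; τ_2 = 354.4/γ_2.
Leg 3: γ = 52.4; τ_3 = 172.1/52.40 = 3.284 ns.
Total proper time: 245.1 + τ_2 + 3.284 = 317.2, so τ_2 = 317.2 − 248.4 = 68.79 ns.
γ_2 = 354.4/68.79 = 5.152; β = √(1 − 1/γ²) = √0.9623.

β = 0.981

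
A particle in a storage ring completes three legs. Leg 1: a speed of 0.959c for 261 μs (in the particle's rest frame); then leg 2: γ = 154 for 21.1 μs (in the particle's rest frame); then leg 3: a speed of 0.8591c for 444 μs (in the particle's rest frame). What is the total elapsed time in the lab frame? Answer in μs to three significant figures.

Leg 1: γ = 1/√(1 − 0.959²) = 1/√0.08032 = 3.529; Δt_1 = 3.529 × 261 = 920.9 μs.
Leg 2: γ = 154; Δt_2 = 154.0 × 21.1 = 3249 μs.
Leg 3: γ = 1/√(1 − 0.8591²) = 1/√0.2619 = 1.954; Δt_3 = 1.954 × 444 = 867.5 μs.
Total: 920.9 + 3249 + 867.5 μs.

Δt = 5040 μs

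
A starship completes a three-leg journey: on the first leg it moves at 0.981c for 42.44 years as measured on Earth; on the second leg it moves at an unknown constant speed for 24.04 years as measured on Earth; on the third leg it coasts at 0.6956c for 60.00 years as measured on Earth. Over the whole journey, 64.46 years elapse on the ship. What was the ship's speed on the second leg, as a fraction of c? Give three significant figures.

Leg 1: γ = 1/√(1 − 0.981²) = 1/√0.03764 = 5.154; τ_1 = 42.44/5.154 = 8.234 years.
Leg 2: speed unknown; τ_2 = 24.04/γ_2.
Leg 3: γ = 1/√(1 − 0.6956²) = 1/√0.5161 = 1.392; τ_3 = 60.00/1.392 = 43.11 years.
Total proper time: 8.234 + τ_2 + 43.11 = 64.46, so τ_2 = 64.46 − 51.34 = 13.12 years.
γ_2 = 24.04/13.12 = 1.832; β = √(1 − 1/γ²) = √0.7021.

β = 0.838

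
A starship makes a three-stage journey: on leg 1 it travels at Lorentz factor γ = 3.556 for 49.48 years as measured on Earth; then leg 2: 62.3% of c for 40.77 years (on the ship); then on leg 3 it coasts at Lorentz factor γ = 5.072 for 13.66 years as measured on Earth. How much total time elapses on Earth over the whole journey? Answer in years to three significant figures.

Δt = 115 years

Leg 1: 49.48 years is already measured on Earth.
Leg 2: β = 0.623; γ = 1/√(1 − 0.623²) = 1/√0.6119 = 1.278; Δt_2 = 1.278 × 40.77 = 52.12 years.
Leg 3: 13.66 years is already measured on Earth.
Total: 49.48 + 52.12 + 13.66 years.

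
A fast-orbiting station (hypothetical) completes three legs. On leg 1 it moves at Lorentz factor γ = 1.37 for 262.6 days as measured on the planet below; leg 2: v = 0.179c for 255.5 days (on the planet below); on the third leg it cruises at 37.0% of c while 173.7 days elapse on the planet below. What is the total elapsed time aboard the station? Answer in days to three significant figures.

Leg 1: γ = 1.37; τ_1 = 262.6/1.370 = 191.7 days.
Leg 2: γ = 1/√(1 − 0.179²) = 1/√0.9680 = 1.016; τ_2 = 255.5/1.016 = 251.4 days.
Leg 3: β = 0.370; γ = 1/√(1 − 0.370²) = 1/√0.8631 = 1.076; τ_3 = 173.7/1.076 = 161.4 days.
Total: 191.7 + 251.4 + 161.4 days.

τ = 604 days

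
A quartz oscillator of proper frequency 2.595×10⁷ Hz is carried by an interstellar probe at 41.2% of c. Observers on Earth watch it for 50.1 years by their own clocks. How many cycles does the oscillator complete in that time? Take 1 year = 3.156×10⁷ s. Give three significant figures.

N = 3.74×10¹⁶

β = 0.412; γ = 1/√(1 − 0.412²) = 1/√0.8303 = 1.097
During 50.1 years of lab time, the oscillator's proper time advances by τ = Δt/γ = 50.1/1.097 = 45.65 years = 1.441×10⁹ s.
N = f × τ = 2.595×10⁷ × 1.441×10⁹ = 3.739×10¹⁶.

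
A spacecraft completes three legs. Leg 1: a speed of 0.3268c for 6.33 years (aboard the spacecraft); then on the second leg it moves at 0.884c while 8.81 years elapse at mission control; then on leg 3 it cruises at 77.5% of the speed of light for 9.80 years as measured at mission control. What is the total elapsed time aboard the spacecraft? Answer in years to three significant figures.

τ = 16.6 years

Leg 1: 6.33 years is already measured aboard the spacecraft.
Leg 2: γ = 1/√(1 − 0.884²) = 1/√0.2185 = 2.139; τ_2 = 8.81/2.139 = 4.119 years.
Leg 3: β = 0.775; γ = 1/√(1 − 0.775²) = 1/√0.3994 = 1.582; τ_3 = 9.80/1.582 = 6.193 years.
Total: 6.330 + 4.119 + 6.193 years.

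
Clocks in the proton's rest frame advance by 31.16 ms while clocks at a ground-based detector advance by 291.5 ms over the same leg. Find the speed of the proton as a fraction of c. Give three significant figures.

v = 0.994c

The proper time is measured in the proton's rest frame (both events occur at the proton's location); Δt is measured at a ground-based detector. γ = Δt/τ = 291.5/31.16 = 9.355.
β = √(1 − 1/γ²) = √(1 − 0.01143) = √0.9886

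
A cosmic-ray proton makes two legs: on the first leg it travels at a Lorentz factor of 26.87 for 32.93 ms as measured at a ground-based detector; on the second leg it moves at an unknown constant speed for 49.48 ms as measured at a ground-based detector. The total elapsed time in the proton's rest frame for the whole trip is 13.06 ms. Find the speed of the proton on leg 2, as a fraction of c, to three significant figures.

β = 0.971

Leg 1: γ = 26.87; τ_1 = 32.93/26.87 = 1.226 ms.
Leg 2: speed unknown; τ_2 = 49.48/γ_2.
Total proper time: 1.226 + τ_2 = 13.06, so τ_2 = 13.06 − 1.226 = 11.83 ms.
γ_2 = 49.48/11.83 = 4.181; β = √(1 − 1/γ²) = √0.9428.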